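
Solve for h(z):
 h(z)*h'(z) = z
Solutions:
 h(z) = -sqrt(C1 + z^2)
 h(z) = sqrt(C1 + z^2)


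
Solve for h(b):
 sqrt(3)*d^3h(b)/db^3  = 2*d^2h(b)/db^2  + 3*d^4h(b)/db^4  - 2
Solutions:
 h(b) = C1 + C2*b + b^2/2 + (C3*sin(sqrt(21)*b/6) + C4*cos(sqrt(21)*b/6))*exp(sqrt(3)*b/6)


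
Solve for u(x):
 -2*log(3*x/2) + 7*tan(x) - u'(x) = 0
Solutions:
 u(x) = C1 - 2*x*log(x) - 2*x*log(3) + 2*x*log(2) + 2*x - 7*log(cos(x))


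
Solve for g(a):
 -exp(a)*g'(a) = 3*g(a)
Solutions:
 g(a) = C1*exp(3*exp(-a))


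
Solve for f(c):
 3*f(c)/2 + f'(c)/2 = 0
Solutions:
 f(c) = C1*exp(-3*c)


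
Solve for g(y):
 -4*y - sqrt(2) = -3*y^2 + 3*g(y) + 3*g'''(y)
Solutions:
 g(y) = C3*exp(-y) + y^2 - 4*y/3 + (C1*sin(sqrt(3)*y/2) + C2*cos(sqrt(3)*y/2))*exp(y/2) - sqrt(2)/3


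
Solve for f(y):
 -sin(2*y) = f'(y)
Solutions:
 f(y) = C1 + cos(2*y)/2


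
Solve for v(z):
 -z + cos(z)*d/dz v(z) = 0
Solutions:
 v(z) = C1 + Integral(z/cos(z), z)


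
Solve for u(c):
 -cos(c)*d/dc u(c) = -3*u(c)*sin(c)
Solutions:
 u(c) = C1/cos(c)^3


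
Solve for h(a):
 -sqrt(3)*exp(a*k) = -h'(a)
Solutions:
 h(a) = C1 + sqrt(3)*exp(a*k)/k


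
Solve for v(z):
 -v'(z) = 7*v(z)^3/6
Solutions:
 v(z) = -sqrt(3)*sqrt(-1/(C1 - 7*z))
 v(z) = sqrt(3)*sqrt(-1/(C1 - 7*z))


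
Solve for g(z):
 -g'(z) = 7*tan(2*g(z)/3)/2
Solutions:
 g(z) = -3*asin(C1*exp(-7*z/3))/2 + 3*pi/2
 g(z) = 3*asin(C1*exp(-7*z/3))/2


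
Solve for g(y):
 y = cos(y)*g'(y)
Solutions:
 g(y) = C1 + Integral(y/cos(y), y)


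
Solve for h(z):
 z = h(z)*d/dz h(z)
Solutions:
 h(z) = -sqrt(C1 + z^2)
 h(z) = sqrt(C1 + z^2)


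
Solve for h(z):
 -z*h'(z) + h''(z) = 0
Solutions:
 h(z) = C1 + C2*erfi(sqrt(2)*z/2)


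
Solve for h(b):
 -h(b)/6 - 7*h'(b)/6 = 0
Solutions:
 h(b) = C1*exp(-b/7)


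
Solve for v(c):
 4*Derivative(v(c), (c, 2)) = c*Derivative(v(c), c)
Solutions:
 v(c) = C1 + C2*erfi(sqrt(2)*c/4)


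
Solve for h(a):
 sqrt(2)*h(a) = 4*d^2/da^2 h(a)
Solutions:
 h(a) = C1*exp(-2^(1/4)*a/2) + C2*exp(2^(1/4)*a/2)


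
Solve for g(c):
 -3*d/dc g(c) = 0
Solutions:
 g(c) = C1


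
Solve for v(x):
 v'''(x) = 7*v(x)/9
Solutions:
 v(x) = C3*exp(21^(1/3)*x/3) + (C1*sin(3^(5/6)*7^(1/3)*x/6) + C2*cos(3^(5/6)*7^(1/3)*x/6))*exp(-21^(1/3)*x/6)


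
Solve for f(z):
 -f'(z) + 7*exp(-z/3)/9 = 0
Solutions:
 f(z) = C1 - 7*exp(-z/3)/3


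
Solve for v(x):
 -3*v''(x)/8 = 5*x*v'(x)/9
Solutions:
 v(x) = C1 + C2*erf(2*sqrt(15)*x/9)


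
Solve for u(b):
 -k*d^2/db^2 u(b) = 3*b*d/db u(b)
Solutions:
 u(b) = C1 + C2*sqrt(k)*erf(sqrt(6)*b*sqrt(1/k)/2)


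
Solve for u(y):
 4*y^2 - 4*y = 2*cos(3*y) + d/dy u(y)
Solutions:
 u(y) = C1 + 4*y^3/3 - 2*y^2 - 2*sin(3*y)/3


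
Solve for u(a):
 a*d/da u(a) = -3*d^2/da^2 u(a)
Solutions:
 u(a) = C1 + C2*erf(sqrt(6)*a/6)


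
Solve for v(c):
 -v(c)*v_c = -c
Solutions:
 v(c) = -sqrt(C1 + c^2)
 v(c) = sqrt(C1 + c^2)


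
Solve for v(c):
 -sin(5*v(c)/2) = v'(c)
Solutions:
 v(c) = -2*acos((-C1 - exp(5*c))/(C1 - exp(5*c)))/5 + 4*pi/5
 v(c) = 2*acos((-C1 - exp(5*c))/(C1 - exp(5*c)))/5


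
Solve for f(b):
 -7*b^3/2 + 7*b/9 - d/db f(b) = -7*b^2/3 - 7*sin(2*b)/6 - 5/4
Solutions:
 f(b) = C1 - 7*b^4/8 + 7*b^3/9 + 7*b^2/18 + 5*b/4 - 7*cos(2*b)/12


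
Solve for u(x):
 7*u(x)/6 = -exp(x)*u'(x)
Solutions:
 u(x) = C1*exp(7*exp(-x)/6)


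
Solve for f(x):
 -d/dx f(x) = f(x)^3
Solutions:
 f(x) = -sqrt(2)*sqrt(-1/(C1 - x))/2
 f(x) = sqrt(2)*sqrt(-1/(C1 - x))/2


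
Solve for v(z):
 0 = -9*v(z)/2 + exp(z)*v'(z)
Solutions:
 v(z) = C1*exp(-9*exp(-z)/2)


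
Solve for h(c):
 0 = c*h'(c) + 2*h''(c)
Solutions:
 h(c) = C1 + C2*erf(c/2)


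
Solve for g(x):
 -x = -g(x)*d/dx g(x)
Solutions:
 g(x) = -sqrt(C1 + x^2)
 g(x) = sqrt(C1 + x^2)


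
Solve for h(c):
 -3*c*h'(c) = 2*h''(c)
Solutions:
 h(c) = C1 + C2*erf(sqrt(3)*c/2)


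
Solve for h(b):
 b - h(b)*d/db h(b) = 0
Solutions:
 h(b) = -sqrt(C1 + b^2)
 h(b) = sqrt(C1 + b^2)


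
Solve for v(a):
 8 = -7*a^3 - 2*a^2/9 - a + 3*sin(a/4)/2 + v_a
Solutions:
 v(a) = C1 + 7*a^4/4 + 2*a^3/27 + a^2/2 + 8*a + 6*cos(a/4)


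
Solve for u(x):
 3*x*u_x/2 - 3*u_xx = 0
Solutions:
 u(x) = C1 + C2*erfi(x/2)


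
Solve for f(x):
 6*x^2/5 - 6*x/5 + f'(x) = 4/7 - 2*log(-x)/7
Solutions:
 f(x) = C1 - 2*x^3/5 + 3*x^2/5 - 2*x*log(-x)/7 + 6*x/7


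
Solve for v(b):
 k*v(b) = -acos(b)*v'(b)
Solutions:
 v(b) = C1*exp(-k*Integral(1/acos(b), b))


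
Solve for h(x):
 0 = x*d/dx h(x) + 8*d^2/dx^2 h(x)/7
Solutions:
 h(x) = C1 + C2*erf(sqrt(7)*x/4)


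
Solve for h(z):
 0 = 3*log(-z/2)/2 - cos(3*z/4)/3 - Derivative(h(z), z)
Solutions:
 h(z) = C1 + 3*z*log(-z)/2 - 3*z/2 - 3*z*log(2)/2 - 4*sin(3*z/4)/9


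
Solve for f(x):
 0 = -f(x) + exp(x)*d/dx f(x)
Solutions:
 f(x) = C1*exp(-exp(-x))


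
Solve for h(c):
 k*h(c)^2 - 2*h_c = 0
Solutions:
 h(c) = -2/(C1 + c*k)


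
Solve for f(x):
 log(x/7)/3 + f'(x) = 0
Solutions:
 f(x) = C1 - x*log(x)/3 + x/3 + x*log(7)/3


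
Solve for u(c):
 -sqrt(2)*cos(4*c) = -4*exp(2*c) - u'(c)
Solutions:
 u(c) = C1 - 2*exp(2*c) + sqrt(2)*sin(4*c)/4


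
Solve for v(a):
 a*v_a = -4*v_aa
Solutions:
 v(a) = C1 + C2*erf(sqrt(2)*a/4)


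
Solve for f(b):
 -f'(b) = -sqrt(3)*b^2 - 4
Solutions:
 f(b) = C1 + sqrt(3)*b^3/3 + 4*b


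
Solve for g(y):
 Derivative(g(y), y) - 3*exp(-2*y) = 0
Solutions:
 g(y) = C1 - 3*exp(-2*y)/2


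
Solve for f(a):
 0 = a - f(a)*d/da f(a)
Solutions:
 f(a) = -sqrt(C1 + a^2)
 f(a) = sqrt(C1 + a^2)


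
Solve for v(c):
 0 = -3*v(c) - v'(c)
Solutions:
 v(c) = C1*exp(-3*c)


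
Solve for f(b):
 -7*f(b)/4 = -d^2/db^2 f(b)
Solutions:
 f(b) = C1*exp(-sqrt(7)*b/2) + C2*exp(sqrt(7)*b/2)


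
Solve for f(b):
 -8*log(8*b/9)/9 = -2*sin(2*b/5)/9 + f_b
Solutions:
 f(b) = C1 - 8*b*log(b)/9 - 8*b*log(2)/3 + 8*b/9 + 16*b*log(3)/9 - 5*cos(2*b/5)/9


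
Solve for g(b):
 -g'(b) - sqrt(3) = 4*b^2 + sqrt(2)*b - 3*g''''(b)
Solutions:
 g(b) = C1 + C4*exp(3^(2/3)*b/3) - 4*b^3/3 - sqrt(2)*b^2/2 - sqrt(3)*b + (C2*sin(3^(1/6)*b/2) + C3*cos(3^(1/6)*b/2))*exp(-3^(2/3)*b/6)


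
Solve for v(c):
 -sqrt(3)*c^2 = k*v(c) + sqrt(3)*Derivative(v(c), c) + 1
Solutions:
 v(c) = C1*exp(-sqrt(3)*c*k/3) - sqrt(3)*c^2/k + 6*c/k^2 - 1/k - 6*sqrt(3)/k^3


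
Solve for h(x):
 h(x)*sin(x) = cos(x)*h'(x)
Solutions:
 h(x) = C1/cos(x)


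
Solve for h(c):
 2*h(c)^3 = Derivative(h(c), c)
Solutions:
 h(c) = -sqrt(2)*sqrt(-1/(C1 + 2*c))/2
 h(c) = sqrt(2)*sqrt(-1/(C1 + 2*c))/2


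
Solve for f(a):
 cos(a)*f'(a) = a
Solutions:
 f(a) = C1 + Integral(a/cos(a), a)


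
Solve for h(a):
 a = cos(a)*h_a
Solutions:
 h(a) = C1 + Integral(a/cos(a), a)


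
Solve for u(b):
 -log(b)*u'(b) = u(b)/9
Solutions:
 u(b) = C1*exp(-li(b)/9)


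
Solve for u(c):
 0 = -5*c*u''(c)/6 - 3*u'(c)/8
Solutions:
 u(c) = C1 + C2*c^(11/20)


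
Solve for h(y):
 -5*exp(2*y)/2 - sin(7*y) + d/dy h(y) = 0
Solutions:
 h(y) = C1 + 5*exp(2*y)/4 - cos(7*y)/7


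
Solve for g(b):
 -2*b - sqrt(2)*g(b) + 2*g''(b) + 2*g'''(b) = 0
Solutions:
 g(b) = C1*exp(-b*(2*2^(2/3)/(-4 + sqrt(-16 + (4 - 27*sqrt(2))^2) + 27*sqrt(2))^(1/3) + 4 + 2^(1/3)*(-4 + sqrt(-16 + (4 - 27*sqrt(2))^2) + 27*sqrt(2))^(1/3))/12)*sin(2^(1/3)*sqrt(3)*b*(-(-4 + sqrt(-16 + (4 - 27*sqrt(2))^2) + 27*sqrt(2))^(1/3) + 2*2^(1/3)/(-4 + sqrt(-16 + (4 - 27*sqrt(2))^2) + 27*sqrt(2))^(1/3))/12) + C2*exp(-b*(2*2^(2/3)/(-4 + sqrt(-16 + (4 - 27*sqrt(2))^2) + 27*sqrt(2))^(1/3) + 4 + 2^(1/3)*(-4 + sqrt(-16 + (4 - 27*sqrt(2))^2) + 27*sqrt(2))^(1/3))/12)*cos(2^(1/3)*sqrt(3)*b*(-(-4 + sqrt(-16 + (4 - 27*sqrt(2))^2) + 27*sqrt(2))^(1/3) + 2*2^(1/3)/(-4 + sqrt(-16 + (4 - 27*sqrt(2))^2) + 27*sqrt(2))^(1/3))/12) + C3*exp(b*(-2 + 2*2^(2/3)/(-4 + sqrt(-16 + (4 - 27*sqrt(2))^2) + 27*sqrt(2))^(1/3) + 2^(1/3)*(-4 + sqrt(-16 + (4 - 27*sqrt(2))^2) + 27*sqrt(2))^(1/3))/6) - sqrt(2)*b


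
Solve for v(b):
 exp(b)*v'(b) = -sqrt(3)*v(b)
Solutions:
 v(b) = C1*exp(sqrt(3)*exp(-b))


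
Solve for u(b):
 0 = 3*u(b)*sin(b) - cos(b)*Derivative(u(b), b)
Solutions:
 u(b) = C1/cos(b)^3


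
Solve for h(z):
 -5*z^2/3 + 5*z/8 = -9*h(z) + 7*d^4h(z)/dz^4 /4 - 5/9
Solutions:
 h(z) = C1*exp(-sqrt(6)*7^(3/4)*z/7) + C2*exp(sqrt(6)*7^(3/4)*z/7) + C3*sin(sqrt(6)*7^(3/4)*z/7) + C4*cos(sqrt(6)*7^(3/4)*z/7) + 5*z^2/27 - 5*z/72 - 5/81


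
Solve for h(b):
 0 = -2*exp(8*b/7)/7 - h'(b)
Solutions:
 h(b) = C1 - exp(8*b/7)/4


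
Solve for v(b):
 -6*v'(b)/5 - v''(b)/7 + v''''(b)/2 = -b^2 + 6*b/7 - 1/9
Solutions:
 v(b) = C1 + C2*exp(-b*(5*2^(2/3)*2205^(1/3)/(sqrt(1749279) + 1323)^(1/3) + 1050^(1/3)*(sqrt(1749279) + 1323)^(1/3))/210)*sin(3^(1/6)*b*(-3^(2/3)*350^(1/3)*(sqrt(1749279) + 1323)^(1/3) + 15*2^(2/3)*245^(1/3)/(sqrt(1749279) + 1323)^(1/3))/210) + C3*exp(-b*(5*2^(2/3)*2205^(1/3)/(sqrt(1749279) + 1323)^(1/3) + 1050^(1/3)*(sqrt(1749279) + 1323)^(1/3))/210)*cos(3^(1/6)*b*(-3^(2/3)*350^(1/3)*(sqrt(1749279) + 1323)^(1/3) + 15*2^(2/3)*245^(1/3)/(sqrt(1749279) + 1323)^(1/3))/210) + C4*exp(b*(5*2^(2/3)*2205^(1/3)/(sqrt(1749279) + 1323)^(1/3) + 1050^(1/3)*(sqrt(1749279) + 1323)^(1/3))/105) + 5*b^3/18 - 115*b^2/252 + 355*b/1764


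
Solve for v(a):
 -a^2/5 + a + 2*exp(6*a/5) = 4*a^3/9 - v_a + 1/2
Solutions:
 v(a) = C1 + a^4/9 + a^3/15 - a^2/2 + a/2 - 5*exp(6*a/5)/3


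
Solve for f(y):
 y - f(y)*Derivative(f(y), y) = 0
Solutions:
 f(y) = -sqrt(C1 + y^2)
 f(y) = sqrt(C1 + y^2)


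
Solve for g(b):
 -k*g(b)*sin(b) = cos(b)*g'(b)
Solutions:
 g(b) = C1*exp(k*log(cos(b)))


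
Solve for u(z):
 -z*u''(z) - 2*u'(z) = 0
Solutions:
 u(z) = C1 + C2/z


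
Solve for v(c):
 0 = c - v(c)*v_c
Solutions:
 v(c) = -sqrt(C1 + c^2)
 v(c) = sqrt(C1 + c^2)


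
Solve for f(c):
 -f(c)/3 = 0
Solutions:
 f(c) = 0


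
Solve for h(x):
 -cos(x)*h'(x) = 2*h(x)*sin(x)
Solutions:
 h(x) = C1*cos(x)^2


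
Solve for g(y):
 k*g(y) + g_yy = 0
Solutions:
 g(y) = C1*exp(-y*sqrt(-k)) + C2*exp(y*sqrt(-k))


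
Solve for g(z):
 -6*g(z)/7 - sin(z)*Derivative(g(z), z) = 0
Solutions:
 g(z) = C1*(cos(z) + 1)^(3/7)/(cos(z) - 1)^(3/7)


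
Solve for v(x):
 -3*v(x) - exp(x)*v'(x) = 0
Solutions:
 v(x) = C1*exp(3*exp(-x))


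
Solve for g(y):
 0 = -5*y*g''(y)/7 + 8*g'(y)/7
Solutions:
 g(y) = C1 + C2*y^(13/5)


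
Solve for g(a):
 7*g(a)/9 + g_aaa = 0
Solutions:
 g(a) = C3*exp(-21^(1/3)*a/3) + (C1*sin(3^(5/6)*7^(1/3)*a/6) + C2*cos(3^(5/6)*7^(1/3)*a/6))*exp(21^(1/3)*a/6)


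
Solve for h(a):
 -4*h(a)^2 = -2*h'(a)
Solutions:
 h(a) = -1/(C1 + 2*a)


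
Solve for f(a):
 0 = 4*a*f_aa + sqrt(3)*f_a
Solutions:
 f(a) = C1 + C2*a^(1 - sqrt(3)/4)


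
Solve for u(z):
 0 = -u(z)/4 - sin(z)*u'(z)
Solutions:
 u(z) = C1*(cos(z) + 1)^(1/8)/(cos(z) - 1)^(1/8)


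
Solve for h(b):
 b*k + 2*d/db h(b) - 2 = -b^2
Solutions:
 h(b) = C1 - b^3/6 - b^2*k/4 + b


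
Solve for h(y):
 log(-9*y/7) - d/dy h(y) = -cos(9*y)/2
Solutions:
 h(y) = C1 + y*log(-y) - y*log(7) - y + 2*y*log(3) + sin(9*y)/18


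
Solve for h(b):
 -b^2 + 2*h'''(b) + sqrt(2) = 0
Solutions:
 h(b) = C1 + C2*b + C3*b^2 + b^5/120 - sqrt(2)*b^3/12


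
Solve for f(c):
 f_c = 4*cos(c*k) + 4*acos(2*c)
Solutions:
 f(c) = C1 + 4*c*acos(2*c) - 2*sqrt(1 - 4*c^2) + 4*Piecewise((sin(c*k)/k, Ne(k, 0)), (c, True))


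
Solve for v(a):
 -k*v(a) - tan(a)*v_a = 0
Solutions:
 v(a) = C1*exp(-k*log(sin(a)))


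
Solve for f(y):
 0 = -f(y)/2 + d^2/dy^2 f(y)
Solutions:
 f(y) = C1*exp(-sqrt(2)*y/2) + C2*exp(sqrt(2)*y/2)


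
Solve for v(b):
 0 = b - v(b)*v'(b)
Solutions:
 v(b) = -sqrt(C1 + b^2)
 v(b) = sqrt(C1 + b^2)


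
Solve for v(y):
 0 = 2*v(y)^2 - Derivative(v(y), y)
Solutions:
 v(y) = -1/(C1 + 2*y)


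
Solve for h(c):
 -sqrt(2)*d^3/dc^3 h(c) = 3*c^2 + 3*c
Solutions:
 h(c) = C1 + C2*c + C3*c^2 - sqrt(2)*c^5/40 - sqrt(2)*c^4/16


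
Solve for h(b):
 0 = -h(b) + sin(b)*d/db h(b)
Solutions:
 h(b) = C1*sqrt(cos(b) - 1)/sqrt(cos(b) + 1)


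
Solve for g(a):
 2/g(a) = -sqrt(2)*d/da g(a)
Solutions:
 g(a) = -sqrt(C1 - 2*sqrt(2)*a)
 g(a) = sqrt(C1 - 2*sqrt(2)*a)


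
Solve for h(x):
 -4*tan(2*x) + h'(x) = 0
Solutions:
 h(x) = C1 - 2*log(cos(2*x))


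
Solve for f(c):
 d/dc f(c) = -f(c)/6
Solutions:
 f(c) = C1*exp(-c/6)


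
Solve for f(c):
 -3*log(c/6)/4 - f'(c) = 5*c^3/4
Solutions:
 f(c) = C1 - 5*c^4/16 - 3*c*log(c)/4 + 3*c/4 + 3*c*log(6)/4


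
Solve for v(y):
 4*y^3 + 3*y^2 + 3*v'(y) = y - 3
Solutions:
 v(y) = C1 - y^4/3 - y^3/3 + y^2/6 - y


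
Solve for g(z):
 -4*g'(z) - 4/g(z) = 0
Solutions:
 g(z) = -sqrt(C1 - 2*z)
 g(z) = sqrt(C1 - 2*z)


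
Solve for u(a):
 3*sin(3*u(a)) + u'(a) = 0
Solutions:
 u(a) = -acos((-C1 - exp(18*a))/(C1 - exp(18*a)))/3 + 2*pi/3
 u(a) = acos((-C1 - exp(18*a))/(C1 - exp(18*a)))/3


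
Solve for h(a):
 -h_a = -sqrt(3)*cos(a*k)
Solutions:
 h(a) = C1 + sqrt(3)*sin(a*k)/k


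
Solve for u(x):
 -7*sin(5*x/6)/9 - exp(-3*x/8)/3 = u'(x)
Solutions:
 u(x) = C1 + 14*cos(5*x/6)/15 + 8*exp(-3*x/8)/9


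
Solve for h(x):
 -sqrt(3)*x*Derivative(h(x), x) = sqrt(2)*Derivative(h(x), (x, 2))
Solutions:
 h(x) = C1 + C2*erf(6^(1/4)*x/2)


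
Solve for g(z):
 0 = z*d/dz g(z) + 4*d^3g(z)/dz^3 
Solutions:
 g(z) = C1 + Integral(C2*airyai(-2^(1/3)*z/2) + C3*airybi(-2^(1/3)*z/2), z)


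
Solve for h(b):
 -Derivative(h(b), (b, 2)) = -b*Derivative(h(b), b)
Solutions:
 h(b) = C1 + C2*erfi(sqrt(2)*b/2)


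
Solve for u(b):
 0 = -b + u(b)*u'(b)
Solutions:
 u(b) = -sqrt(C1 + b^2)
 u(b) = sqrt(C1 + b^2)


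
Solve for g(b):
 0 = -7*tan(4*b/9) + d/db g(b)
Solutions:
 g(b) = C1 - 63*log(cos(4*b/9))/4


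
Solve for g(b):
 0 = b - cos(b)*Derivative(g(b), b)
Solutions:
 g(b) = C1 + Integral(b/cos(b), b)


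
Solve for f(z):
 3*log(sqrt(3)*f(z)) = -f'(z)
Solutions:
 2*Integral(1/(2*log(_y) + log(3)), (_y, f(z)))/3 = C1 - z


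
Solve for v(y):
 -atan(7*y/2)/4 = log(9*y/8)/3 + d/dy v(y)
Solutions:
 v(y) = C1 - y*log(y)/3 - y*atan(7*y/2)/4 - 2*y*log(3)/3 + y/3 + y*log(2) + log(49*y^2 + 4)/28


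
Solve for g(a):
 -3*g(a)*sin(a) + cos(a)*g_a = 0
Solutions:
 g(a) = C1/cos(a)^3


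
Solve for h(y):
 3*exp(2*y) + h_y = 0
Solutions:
 h(y) = C1 - 3*exp(2*y)/2


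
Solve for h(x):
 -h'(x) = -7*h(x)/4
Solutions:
 h(x) = C1*exp(7*x/4)


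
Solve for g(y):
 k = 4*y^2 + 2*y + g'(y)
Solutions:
 g(y) = C1 + k*y - 4*y^3/3 - y^2


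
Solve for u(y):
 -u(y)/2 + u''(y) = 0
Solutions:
 u(y) = C1*exp(-sqrt(2)*y/2) + C2*exp(sqrt(2)*y/2)


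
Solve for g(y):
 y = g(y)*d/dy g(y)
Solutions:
 g(y) = -sqrt(C1 + y^2)
 g(y) = sqrt(C1 + y^2)


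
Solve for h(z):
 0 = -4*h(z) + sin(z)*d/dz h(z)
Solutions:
 h(z) = C1*(cos(z)^2 - 2*cos(z) + 1)/(cos(z)^2 + 2*cos(z) + 1)


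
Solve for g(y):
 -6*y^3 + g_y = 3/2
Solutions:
 g(y) = C1 + 3*y^4/2 + 3*y/2


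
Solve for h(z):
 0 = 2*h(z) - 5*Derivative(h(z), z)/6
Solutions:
 h(z) = C1*exp(12*z/5)


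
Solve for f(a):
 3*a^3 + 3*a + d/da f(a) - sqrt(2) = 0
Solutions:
 f(a) = C1 - 3*a^4/4 - 3*a^2/2 + sqrt(2)*a


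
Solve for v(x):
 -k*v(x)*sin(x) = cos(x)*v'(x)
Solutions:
 v(x) = C1*exp(k*log(cos(x)))


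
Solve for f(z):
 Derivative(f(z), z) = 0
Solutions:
 f(z) = C1


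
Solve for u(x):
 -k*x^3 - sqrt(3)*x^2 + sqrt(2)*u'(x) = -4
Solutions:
 u(x) = C1 + sqrt(2)*k*x^4/8 + sqrt(6)*x^3/6 - 2*sqrt(2)*x


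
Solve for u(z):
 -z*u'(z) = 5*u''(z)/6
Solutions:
 u(z) = C1 + C2*erf(sqrt(15)*z/5)


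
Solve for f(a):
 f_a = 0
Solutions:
 f(a) = C1


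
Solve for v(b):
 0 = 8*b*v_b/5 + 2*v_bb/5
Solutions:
 v(b) = C1 + C2*erf(sqrt(2)*b)


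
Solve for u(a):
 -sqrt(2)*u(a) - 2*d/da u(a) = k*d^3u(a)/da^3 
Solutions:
 u(a) = C1*exp(2^(1/3)*a*(6^(1/3)*(sqrt(6)*sqrt((27 + 16/k)/k^2) + 9*sqrt(2)/k)^(1/3)/12 - 2^(1/3)*3^(5/6)*I*(sqrt(6)*sqrt((27 + 16/k)/k^2) + 9*sqrt(2)/k)^(1/3)/12 + 4/(k*(-3^(1/3) + 3^(5/6)*I)*(sqrt(6)*sqrt((27 + 16/k)/k^2) + 9*sqrt(2)/k)^(1/3)))) + C2*exp(2^(1/3)*a*(6^(1/3)*(sqrt(6)*sqrt((27 + 16/k)/k^2) + 9*sqrt(2)/k)^(1/3)/12 + 2^(1/3)*3^(5/6)*I*(sqrt(6)*sqrt((27 + 16/k)/k^2) + 9*sqrt(2)/k)^(1/3)/12 - 4/(k*(3^(1/3) + 3^(5/6)*I)*(sqrt(6)*sqrt((27 + 16/k)/k^2) + 9*sqrt(2)/k)^(1/3)))) + C3*exp(6^(1/3)*a*(-2^(1/3)*(sqrt(6)*sqrt((27 + 16/k)/k^2) + 9*sqrt(2)/k)^(1/3) + 4*3^(1/3)/(k*(sqrt(6)*sqrt((27 + 16/k)/k^2) + 9*sqrt(2)/k)^(1/3)))/6)


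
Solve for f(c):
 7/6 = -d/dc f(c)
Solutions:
 f(c) = C1 - 7*c/6


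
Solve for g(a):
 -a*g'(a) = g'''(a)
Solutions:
 g(a) = C1 + Integral(C2*airyai(-a) + C3*airybi(-a), a)


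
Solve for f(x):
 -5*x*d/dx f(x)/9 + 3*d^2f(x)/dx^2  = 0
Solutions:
 f(x) = C1 + C2*erfi(sqrt(30)*x/18)


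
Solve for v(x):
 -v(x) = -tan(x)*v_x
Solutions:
 v(x) = C1*sin(x)


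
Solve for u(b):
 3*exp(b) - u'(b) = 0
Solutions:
 u(b) = C1 + 3*exp(b)


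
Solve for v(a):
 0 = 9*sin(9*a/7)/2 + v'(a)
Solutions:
 v(a) = C1 + 7*cos(9*a/7)/2


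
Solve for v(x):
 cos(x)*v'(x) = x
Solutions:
 v(x) = C1 + Integral(x/cos(x), x)


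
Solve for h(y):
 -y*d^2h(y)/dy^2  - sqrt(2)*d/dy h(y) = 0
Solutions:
 h(y) = C1 + C2*y^(1 - sqrt(2))


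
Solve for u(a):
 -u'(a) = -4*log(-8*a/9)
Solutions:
 u(a) = C1 + 4*a*log(-a) + 4*a*(-2*log(3) - 1 + 3*log(2))


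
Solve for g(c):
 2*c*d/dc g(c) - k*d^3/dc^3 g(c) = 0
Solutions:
 g(c) = C1 + Integral(C2*airyai(2^(1/3)*c*(1/k)^(1/3)) + C3*airybi(2^(1/3)*c*(1/k)^(1/3)), c)


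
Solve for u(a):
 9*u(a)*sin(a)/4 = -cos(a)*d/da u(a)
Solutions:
 u(a) = C1*cos(a)^(9/4)


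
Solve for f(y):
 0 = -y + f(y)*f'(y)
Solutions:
 f(y) = -sqrt(C1 + y^2)
 f(y) = sqrt(C1 + y^2)


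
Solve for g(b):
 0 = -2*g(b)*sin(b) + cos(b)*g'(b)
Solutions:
 g(b) = C1/cos(b)^2


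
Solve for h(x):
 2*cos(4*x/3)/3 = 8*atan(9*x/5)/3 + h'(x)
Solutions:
 h(x) = C1 - 8*x*atan(9*x/5)/3 + 20*log(81*x^2 + 25)/27 + sin(4*x/3)/2


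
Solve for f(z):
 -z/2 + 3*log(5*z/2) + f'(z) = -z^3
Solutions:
 f(z) = C1 - z^4/4 + z^2/4 - 3*z*log(z) - 3*z*log(5) + 3*z*log(2) + 3*z


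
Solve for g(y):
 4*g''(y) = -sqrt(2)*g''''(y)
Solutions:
 g(y) = C1 + C2*y + C3*sin(2^(3/4)*y) + C4*cos(2^(3/4)*y)


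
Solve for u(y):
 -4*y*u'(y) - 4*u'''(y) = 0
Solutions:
 u(y) = C1 + Integral(C2*airyai(-y) + C3*airybi(-y), y)


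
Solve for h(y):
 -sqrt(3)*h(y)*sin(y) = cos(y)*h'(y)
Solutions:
 h(y) = C1*cos(y)^(sqrt(3))


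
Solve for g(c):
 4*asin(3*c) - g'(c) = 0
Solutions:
 g(c) = C1 + 4*c*asin(3*c) + 4*sqrt(1 - 9*c^2)/3


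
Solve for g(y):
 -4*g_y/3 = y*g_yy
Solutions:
 g(y) = C1 + C2/y^(1/3)


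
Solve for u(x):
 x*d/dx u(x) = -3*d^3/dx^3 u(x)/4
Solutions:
 u(x) = C1 + Integral(C2*airyai(-6^(2/3)*x/3) + C3*airybi(-6^(2/3)*x/3), x)


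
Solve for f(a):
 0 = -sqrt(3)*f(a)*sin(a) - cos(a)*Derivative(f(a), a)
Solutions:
 f(a) = C1*cos(a)^(sqrt(3))


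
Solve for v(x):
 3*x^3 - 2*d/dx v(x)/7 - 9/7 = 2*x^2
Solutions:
 v(x) = C1 + 21*x^4/8 - 7*x^3/3 - 9*x/2


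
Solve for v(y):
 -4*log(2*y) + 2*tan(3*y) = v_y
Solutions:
 v(y) = C1 - 4*y*log(y) - 4*y*log(2) + 4*y - 2*log(cos(3*y))/3


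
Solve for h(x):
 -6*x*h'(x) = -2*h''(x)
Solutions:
 h(x) = C1 + C2*erfi(sqrt(6)*x/2)


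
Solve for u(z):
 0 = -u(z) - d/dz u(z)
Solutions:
 u(z) = C1*exp(-z)


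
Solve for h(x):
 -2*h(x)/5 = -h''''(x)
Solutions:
 h(x) = C1*exp(-2^(1/4)*5^(3/4)*x/5) + C2*exp(2^(1/4)*5^(3/4)*x/5) + C3*sin(2^(1/4)*5^(3/4)*x/5) + C4*cos(2^(1/4)*5^(3/4)*x/5)


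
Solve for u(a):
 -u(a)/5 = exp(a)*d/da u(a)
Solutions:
 u(a) = C1*exp(exp(-a)/5)


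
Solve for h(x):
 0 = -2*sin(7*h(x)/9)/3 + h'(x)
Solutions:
 -2*x/3 + 9*log(cos(7*h(x)/9) - 1)/14 - 9*log(cos(7*h(x)/9) + 1)/14 = C1


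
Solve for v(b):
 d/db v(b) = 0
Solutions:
 v(b) = C1


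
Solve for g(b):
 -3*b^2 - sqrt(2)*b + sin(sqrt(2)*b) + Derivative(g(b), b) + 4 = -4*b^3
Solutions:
 g(b) = C1 - b^4 + b^3 + sqrt(2)*b^2/2 - 4*b + sqrt(2)*cos(sqrt(2)*b)/2


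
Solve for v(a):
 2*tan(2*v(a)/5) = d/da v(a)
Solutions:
 v(a) = -5*asin(C1*exp(4*a/5))/2 + 5*pi/2
 v(a) = 5*asin(C1*exp(4*a/5))/2


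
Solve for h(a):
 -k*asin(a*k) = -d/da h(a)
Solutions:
 h(a) = C1 + k*Piecewise((a*asin(a*k) + sqrt(-a^2*k^2 + 1)/k, Ne(k, 0)), (0, True))


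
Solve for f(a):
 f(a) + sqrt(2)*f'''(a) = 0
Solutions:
 f(a) = C3*exp(-2^(5/6)*a/2) + (C1*sin(2^(5/6)*sqrt(3)*a/4) + C2*cos(2^(5/6)*sqrt(3)*a/4))*exp(2^(5/6)*a/4)


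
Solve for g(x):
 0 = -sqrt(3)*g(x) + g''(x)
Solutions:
 g(x) = C1*exp(-3^(1/4)*x) + C2*exp(3^(1/4)*x)


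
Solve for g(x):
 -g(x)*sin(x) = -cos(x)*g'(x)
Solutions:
 g(x) = C1/cos(x)


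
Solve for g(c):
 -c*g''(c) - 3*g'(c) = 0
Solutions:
 g(c) = C1 + C2/c^2


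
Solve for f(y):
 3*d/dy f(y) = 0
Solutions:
 f(y) = C1


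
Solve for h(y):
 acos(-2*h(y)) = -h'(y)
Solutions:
 Integral(1/acos(-2*_y), (_y, h(y))) = C1 - y


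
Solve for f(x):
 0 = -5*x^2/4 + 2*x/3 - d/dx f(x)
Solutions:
 f(x) = C1 - 5*x^3/12 + x^2/3


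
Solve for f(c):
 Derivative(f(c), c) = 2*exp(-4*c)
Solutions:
 f(c) = C1 - exp(-4*c)/2


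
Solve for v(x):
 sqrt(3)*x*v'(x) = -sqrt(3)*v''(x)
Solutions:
 v(x) = C1 + C2*erf(sqrt(2)*x/2)


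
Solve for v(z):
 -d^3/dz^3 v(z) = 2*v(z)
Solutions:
 v(z) = C3*exp(-2^(1/3)*z) + (C1*sin(2^(1/3)*sqrt(3)*z/2) + C2*cos(2^(1/3)*sqrt(3)*z/2))*exp(2^(1/3)*z/2)


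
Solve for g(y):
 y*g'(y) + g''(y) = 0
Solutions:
 g(y) = C1 + C2*erf(sqrt(2)*y/2)


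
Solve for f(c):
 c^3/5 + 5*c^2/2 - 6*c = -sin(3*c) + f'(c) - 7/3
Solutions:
 f(c) = C1 + c^4/20 + 5*c^3/6 - 3*c^2 + 7*c/3 - cos(3*c)/3


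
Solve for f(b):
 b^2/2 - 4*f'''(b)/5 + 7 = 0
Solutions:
 f(b) = C1 + C2*b + C3*b^2 + b^5/96 + 35*b^3/24


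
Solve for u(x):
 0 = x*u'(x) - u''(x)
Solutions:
 u(x) = C1 + C2*erfi(sqrt(2)*x/2)


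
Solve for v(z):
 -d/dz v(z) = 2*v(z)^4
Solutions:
 v(z) = (-3^(2/3) - 3*3^(1/6)*I)*(1/(C1 + 2*z))^(1/3)/6
 v(z) = (-3^(2/3) + 3*3^(1/6)*I)*(1/(C1 + 2*z))^(1/3)/6
 v(z) = (1/(C1 + 6*z))^(1/3)


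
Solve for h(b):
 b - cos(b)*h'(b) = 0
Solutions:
 h(b) = C1 + Integral(b/cos(b), b)


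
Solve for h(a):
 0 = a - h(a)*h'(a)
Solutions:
 h(a) = -sqrt(C1 + a^2)
 h(a) = sqrt(C1 + a^2)


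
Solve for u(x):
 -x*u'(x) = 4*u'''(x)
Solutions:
 u(x) = C1 + Integral(C2*airyai(-2^(1/3)*x/2) + C3*airybi(-2^(1/3)*x/2), x)


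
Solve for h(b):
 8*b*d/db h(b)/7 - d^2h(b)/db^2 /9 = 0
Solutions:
 h(b) = C1 + C2*erfi(6*sqrt(7)*b/7)


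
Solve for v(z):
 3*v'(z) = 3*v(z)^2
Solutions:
 v(z) = -1/(C1 + z)


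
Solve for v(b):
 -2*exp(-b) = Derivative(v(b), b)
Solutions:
 v(b) = C1 + 2*exp(-b)


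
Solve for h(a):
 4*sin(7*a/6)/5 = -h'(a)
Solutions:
 h(a) = C1 + 24*cos(7*a/6)/35


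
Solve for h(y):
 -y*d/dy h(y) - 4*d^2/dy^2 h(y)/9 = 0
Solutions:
 h(y) = C1 + C2*erf(3*sqrt(2)*y/4)


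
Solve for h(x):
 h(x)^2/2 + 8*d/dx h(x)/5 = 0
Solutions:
 h(x) = 16/(C1 + 5*x)


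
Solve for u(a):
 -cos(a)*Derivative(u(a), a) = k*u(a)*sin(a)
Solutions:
 u(a) = C1*exp(k*log(cos(a)))


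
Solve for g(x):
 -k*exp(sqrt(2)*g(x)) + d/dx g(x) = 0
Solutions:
 g(x) = sqrt(2)*(2*log(-1/(C1 + k*x)) - log(2))/4


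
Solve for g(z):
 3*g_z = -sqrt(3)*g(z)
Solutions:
 g(z) = C1*exp(-sqrt(3)*z/3)


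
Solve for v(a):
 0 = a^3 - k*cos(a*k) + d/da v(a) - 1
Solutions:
 v(a) = C1 - a^4/4 + a + sin(a*k)


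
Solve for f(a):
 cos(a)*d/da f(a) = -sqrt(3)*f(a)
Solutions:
 f(a) = C1*(sin(a) - 1)^(sqrt(3)/2)/(sin(a) + 1)^(sqrt(3)/2)


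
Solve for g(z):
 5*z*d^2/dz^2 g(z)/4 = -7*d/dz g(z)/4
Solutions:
 g(z) = C1 + C2/z^(2/5)


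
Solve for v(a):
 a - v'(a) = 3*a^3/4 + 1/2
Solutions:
 v(a) = C1 - 3*a^4/16 + a^2/2 - a/2


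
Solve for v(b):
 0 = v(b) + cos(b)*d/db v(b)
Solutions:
 v(b) = C1*sqrt(sin(b) - 1)/sqrt(sin(b) + 1)


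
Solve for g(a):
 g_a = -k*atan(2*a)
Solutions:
 g(a) = C1 - k*(a*atan(2*a) - log(4*a^2 + 1)/4)


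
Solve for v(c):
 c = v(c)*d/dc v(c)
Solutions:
 v(c) = -sqrt(C1 + c^2)
 v(c) = sqrt(C1 + c^2)


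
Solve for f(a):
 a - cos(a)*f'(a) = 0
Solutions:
 f(a) = C1 + Integral(a/cos(a), a)


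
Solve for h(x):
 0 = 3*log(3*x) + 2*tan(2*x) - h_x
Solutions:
 h(x) = C1 + 3*x*log(x) - 3*x + 3*x*log(3) - log(cos(2*x))


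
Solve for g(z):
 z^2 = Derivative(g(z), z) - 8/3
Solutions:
 g(z) = C1 + z^3/3 + 8*z/3


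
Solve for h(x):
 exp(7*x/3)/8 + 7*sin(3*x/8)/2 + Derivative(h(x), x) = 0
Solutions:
 h(x) = C1 - 3*exp(7*x/3)/56 + 28*cos(3*x/8)/3


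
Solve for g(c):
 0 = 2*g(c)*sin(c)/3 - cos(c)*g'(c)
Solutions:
 g(c) = C1/cos(c)^(2/3)


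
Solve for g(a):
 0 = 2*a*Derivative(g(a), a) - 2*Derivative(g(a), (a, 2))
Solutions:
 g(a) = C1 + C2*erfi(sqrt(2)*a/2)


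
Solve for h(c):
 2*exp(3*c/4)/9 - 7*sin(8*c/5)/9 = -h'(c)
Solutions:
 h(c) = C1 - 8*exp(3*c/4)/27 - 35*cos(8*c/5)/72


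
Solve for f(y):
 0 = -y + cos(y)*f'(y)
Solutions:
 f(y) = C1 + Integral(y/cos(y), y)


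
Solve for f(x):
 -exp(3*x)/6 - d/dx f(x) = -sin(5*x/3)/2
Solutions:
 f(x) = C1 - exp(3*x)/18 - 3*cos(5*x/3)/10


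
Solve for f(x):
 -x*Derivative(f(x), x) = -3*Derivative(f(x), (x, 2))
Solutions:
 f(x) = C1 + C2*erfi(sqrt(6)*x/6)


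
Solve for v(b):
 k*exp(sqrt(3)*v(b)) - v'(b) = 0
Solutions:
 v(b) = sqrt(3)*(2*log(-1/(C1 + b*k)) - log(3))/6


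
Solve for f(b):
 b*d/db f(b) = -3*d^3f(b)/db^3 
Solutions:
 f(b) = C1 + Integral(C2*airyai(-3^(2/3)*b/3) + C3*airybi(-3^(2/3)*b/3), b)


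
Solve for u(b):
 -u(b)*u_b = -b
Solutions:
 u(b) = -sqrt(C1 + b^2)
 u(b) = sqrt(C1 + b^2)


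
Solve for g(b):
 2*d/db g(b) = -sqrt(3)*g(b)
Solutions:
 g(b) = C1*exp(-sqrt(3)*b/2)


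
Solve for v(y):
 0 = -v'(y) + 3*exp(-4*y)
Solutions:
 v(y) = C1 - 3*exp(-4*y)/4


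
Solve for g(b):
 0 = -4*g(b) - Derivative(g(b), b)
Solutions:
 g(b) = C1*exp(-4*b)


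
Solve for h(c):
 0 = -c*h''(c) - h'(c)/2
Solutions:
 h(c) = C1 + C2*sqrt(c)


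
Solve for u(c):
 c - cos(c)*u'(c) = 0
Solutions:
 u(c) = C1 + Integral(c/cos(c), c)


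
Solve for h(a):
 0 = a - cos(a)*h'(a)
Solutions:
 h(a) = C1 + Integral(a/cos(a), a)


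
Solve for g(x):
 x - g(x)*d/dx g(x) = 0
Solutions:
 g(x) = -sqrt(C1 + x^2)
 g(x) = sqrt(C1 + x^2)


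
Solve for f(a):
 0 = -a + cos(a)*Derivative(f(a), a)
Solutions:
 f(a) = C1 + Integral(a/cos(a), a)


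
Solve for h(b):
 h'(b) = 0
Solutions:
 h(b) = C1


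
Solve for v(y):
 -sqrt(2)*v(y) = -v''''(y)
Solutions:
 v(y) = C1*exp(-2^(1/8)*y) + C2*exp(2^(1/8)*y) + C3*sin(2^(1/8)*y) + C4*cos(2^(1/8)*y)


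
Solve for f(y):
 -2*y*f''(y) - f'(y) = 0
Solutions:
 f(y) = C1 + C2*sqrt(y)


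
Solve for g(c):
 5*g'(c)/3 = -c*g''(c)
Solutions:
 g(c) = C1 + C2/c^(2/3)


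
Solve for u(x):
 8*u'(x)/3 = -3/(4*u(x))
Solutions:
 u(x) = -sqrt(C1 - 9*x)/4
 u(x) = sqrt(C1 - 9*x)/4


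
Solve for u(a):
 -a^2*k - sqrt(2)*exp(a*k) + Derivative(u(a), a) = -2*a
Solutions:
 u(a) = C1 + a^3*k/3 - a^2 + sqrt(2)*exp(a*k)/k


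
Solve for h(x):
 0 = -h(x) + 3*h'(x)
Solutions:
 h(x) = C1*exp(x/3)


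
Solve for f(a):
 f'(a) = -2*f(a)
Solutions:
 f(a) = C1*exp(-2*a)


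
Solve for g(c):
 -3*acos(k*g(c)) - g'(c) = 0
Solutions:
 Integral(1/acos(_y*k), (_y, g(c))) = C1 - 3*c


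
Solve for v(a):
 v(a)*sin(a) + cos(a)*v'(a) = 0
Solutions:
 v(a) = C1*cos(a)


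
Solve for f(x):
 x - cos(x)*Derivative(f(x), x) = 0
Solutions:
 f(x) = C1 + Integral(x/cos(x), x)


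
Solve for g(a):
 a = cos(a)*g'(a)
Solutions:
 g(a) = C1 + Integral(a/cos(a), a)


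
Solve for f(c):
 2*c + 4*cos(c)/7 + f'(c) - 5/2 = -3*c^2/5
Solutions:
 f(c) = C1 - c^3/5 - c^2 + 5*c/2 - 4*sin(c)/7


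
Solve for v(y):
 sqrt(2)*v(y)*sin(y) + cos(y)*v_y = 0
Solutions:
 v(y) = C1*cos(y)^(sqrt(2))


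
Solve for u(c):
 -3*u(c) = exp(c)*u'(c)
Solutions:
 u(c) = C1*exp(3*exp(-c))


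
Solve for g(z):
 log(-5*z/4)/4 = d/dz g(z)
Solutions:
 g(z) = C1 + z*log(-z)/4 + z*(-2*log(2) - 1 + log(5))/4


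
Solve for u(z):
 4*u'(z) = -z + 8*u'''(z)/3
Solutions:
 u(z) = C1 + C2*exp(-sqrt(6)*z/2) + C3*exp(sqrt(6)*z/2) - z^2/8


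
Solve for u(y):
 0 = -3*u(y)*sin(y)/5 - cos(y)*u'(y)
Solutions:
 u(y) = C1*cos(y)^(3/5)


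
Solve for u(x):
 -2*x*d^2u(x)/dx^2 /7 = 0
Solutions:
 u(x) = C1 + C2*x


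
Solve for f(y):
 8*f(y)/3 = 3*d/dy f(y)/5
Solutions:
 f(y) = C1*exp(40*y/9)


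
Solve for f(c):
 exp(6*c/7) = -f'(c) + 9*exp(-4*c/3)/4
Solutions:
 f(c) = C1 - 7*exp(6*c/7)/6 - 27*exp(-4*c/3)/16


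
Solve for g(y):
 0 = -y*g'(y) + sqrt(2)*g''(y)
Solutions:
 g(y) = C1 + C2*erfi(2^(1/4)*y/2)


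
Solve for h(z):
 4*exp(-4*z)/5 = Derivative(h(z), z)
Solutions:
 h(z) = C1 - exp(-4*z)/5


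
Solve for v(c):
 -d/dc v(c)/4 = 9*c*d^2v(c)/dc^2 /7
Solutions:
 v(c) = C1 + C2*c^(29/36)


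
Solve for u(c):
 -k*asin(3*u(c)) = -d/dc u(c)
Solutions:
 Integral(1/asin(3*_y), (_y, u(c))) = C1 + c*k


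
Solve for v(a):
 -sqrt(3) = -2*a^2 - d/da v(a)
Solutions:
 v(a) = C1 - 2*a^3/3 + sqrt(3)*a


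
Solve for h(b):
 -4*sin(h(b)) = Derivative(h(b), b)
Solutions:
 h(b) = -acos((-C1 - exp(8*b))/(C1 - exp(8*b))) + 2*pi
 h(b) = acos((-C1 - exp(8*b))/(C1 - exp(8*b)))


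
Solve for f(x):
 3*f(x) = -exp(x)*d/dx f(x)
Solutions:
 f(x) = C1*exp(3*exp(-x))


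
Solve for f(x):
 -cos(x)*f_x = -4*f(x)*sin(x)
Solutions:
 f(x) = C1/cos(x)^4


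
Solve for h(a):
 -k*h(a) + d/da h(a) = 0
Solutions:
 h(a) = C1*exp(a*k)


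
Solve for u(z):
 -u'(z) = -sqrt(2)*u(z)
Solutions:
 u(z) = C1*exp(sqrt(2)*z)


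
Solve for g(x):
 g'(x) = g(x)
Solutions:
 g(x) = C1*exp(x)


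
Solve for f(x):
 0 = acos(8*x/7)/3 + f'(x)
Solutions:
 f(x) = C1 - x*acos(8*x/7)/3 + sqrt(49 - 64*x^2)/24


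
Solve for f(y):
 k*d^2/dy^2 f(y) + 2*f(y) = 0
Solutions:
 f(y) = C1*exp(-sqrt(2)*y*sqrt(-1/k)) + C2*exp(sqrt(2)*y*sqrt(-1/k))


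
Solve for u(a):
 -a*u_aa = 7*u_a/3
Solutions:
 u(a) = C1 + C2/a^(4/3)


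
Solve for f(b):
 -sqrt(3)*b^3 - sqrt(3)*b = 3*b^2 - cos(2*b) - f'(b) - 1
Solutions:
 f(b) = C1 + sqrt(3)*b^4/4 + b^3 + sqrt(3)*b^2/2 - b - sin(2*b)/2


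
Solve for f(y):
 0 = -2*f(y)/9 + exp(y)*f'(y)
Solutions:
 f(y) = C1*exp(-2*exp(-y)/9)


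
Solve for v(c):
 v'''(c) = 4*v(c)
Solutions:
 v(c) = C3*exp(2^(2/3)*c) + (C1*sin(2^(2/3)*sqrt(3)*c/2) + C2*cos(2^(2/3)*sqrt(3)*c/2))*exp(-2^(2/3)*c/2)


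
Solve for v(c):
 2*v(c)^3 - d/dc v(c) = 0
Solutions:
 v(c) = -sqrt(2)*sqrt(-1/(C1 + 2*c))/2
 v(c) = sqrt(2)*sqrt(-1/(C1 + 2*c))/2


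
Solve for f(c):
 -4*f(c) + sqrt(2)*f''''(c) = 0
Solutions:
 f(c) = C1*exp(-2^(3/8)*c) + C2*exp(2^(3/8)*c) + C3*sin(2^(3/8)*c) + C4*cos(2^(3/8)*c)


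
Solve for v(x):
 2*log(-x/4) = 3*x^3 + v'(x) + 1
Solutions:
 v(x) = C1 - 3*x^4/4 + 2*x*log(-x) + x*(-3 - 4*log(2))


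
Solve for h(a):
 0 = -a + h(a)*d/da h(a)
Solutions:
 h(a) = -sqrt(C1 + a^2)
 h(a) = sqrt(C1 + a^2)


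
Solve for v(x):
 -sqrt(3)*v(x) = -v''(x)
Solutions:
 v(x) = C1*exp(-3^(1/4)*x) + C2*exp(3^(1/4)*x)


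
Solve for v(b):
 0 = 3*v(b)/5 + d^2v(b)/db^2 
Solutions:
 v(b) = C1*sin(sqrt(15)*b/5) + C2*cos(sqrt(15)*b/5)


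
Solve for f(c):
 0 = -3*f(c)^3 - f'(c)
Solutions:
 f(c) = -sqrt(2)*sqrt(-1/(C1 - 3*c))/2
 f(c) = sqrt(2)*sqrt(-1/(C1 - 3*c))/2


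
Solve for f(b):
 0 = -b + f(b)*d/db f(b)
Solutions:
 f(b) = -sqrt(C1 + b^2)
 f(b) = sqrt(C1 + b^2)


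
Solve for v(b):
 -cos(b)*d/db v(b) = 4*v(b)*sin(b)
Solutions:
 v(b) = C1*cos(b)^4


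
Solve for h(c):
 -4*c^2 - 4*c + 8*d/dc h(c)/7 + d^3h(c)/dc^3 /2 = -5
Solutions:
 h(c) = C1 + C2*sin(4*sqrt(7)*c/7) + C3*cos(4*sqrt(7)*c/7) + 7*c^3/6 + 7*c^2/4 - 119*c/16


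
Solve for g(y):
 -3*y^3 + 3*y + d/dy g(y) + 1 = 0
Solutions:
 g(y) = C1 + 3*y^4/4 - 3*y^2/2 - y


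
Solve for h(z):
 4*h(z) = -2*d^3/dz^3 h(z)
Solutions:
 h(z) = C3*exp(-2^(1/3)*z) + (C1*sin(2^(1/3)*sqrt(3)*z/2) + C2*cos(2^(1/3)*sqrt(3)*z/2))*exp(2^(1/3)*z/2)


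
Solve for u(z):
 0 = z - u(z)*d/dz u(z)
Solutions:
 u(z) = -sqrt(C1 + z^2)
 u(z) = sqrt(C1 + z^2)


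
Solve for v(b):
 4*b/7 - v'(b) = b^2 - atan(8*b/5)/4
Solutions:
 v(b) = C1 - b^3/3 + 2*b^2/7 + b*atan(8*b/5)/4 - 5*log(64*b^2 + 25)/64


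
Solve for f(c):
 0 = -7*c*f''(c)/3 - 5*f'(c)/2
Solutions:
 f(c) = C1 + C2/c^(1/14)


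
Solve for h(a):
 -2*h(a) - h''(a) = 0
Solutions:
 h(a) = C1*sin(sqrt(2)*a) + C2*cos(sqrt(2)*a)


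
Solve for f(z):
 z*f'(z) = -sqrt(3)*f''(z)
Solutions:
 f(z) = C1 + C2*erf(sqrt(2)*3^(3/4)*z/6)


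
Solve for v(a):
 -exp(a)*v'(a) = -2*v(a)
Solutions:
 v(a) = C1*exp(-2*exp(-a))


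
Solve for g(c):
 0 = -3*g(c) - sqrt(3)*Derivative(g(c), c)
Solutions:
 g(c) = C1*exp(-sqrt(3)*c)


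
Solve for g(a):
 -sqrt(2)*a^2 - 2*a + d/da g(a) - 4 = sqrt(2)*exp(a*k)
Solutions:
 g(a) = C1 + sqrt(2)*a^3/3 + a^2 + 4*a + sqrt(2)*exp(a*k)/k


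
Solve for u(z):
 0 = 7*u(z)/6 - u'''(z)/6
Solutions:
 u(z) = C3*exp(7^(1/3)*z) + (C1*sin(sqrt(3)*7^(1/3)*z/2) + C2*cos(sqrt(3)*7^(1/3)*z/2))*exp(-7^(1/3)*z/2)


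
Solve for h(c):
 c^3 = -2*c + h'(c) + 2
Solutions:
 h(c) = C1 + c^4/4 + c^2 - 2*c


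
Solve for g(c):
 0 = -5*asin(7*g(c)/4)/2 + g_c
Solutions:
 Integral(1/asin(7*_y/4), (_y, g(c))) = C1 + 5*c/2


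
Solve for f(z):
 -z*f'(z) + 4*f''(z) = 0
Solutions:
 f(z) = C1 + C2*erfi(sqrt(2)*z/4)


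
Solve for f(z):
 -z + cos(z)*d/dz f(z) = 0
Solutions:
 f(z) = C1 + Integral(z/cos(z), z)


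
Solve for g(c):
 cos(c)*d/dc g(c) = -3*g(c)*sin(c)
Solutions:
 g(c) = C1*cos(c)^3


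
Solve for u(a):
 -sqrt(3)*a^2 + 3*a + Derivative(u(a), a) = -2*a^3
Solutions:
 u(a) = C1 - a^4/2 + sqrt(3)*a^3/3 - 3*a^2/2


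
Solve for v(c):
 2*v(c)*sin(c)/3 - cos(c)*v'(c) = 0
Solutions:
 v(c) = C1/cos(c)^(2/3)


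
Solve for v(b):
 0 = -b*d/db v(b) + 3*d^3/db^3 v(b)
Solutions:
 v(b) = C1 + Integral(C2*airyai(3^(2/3)*b/3) + C3*airybi(3^(2/3)*b/3), b)


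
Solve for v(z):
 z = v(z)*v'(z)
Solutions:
 v(z) = -sqrt(C1 + z^2)
 v(z) = sqrt(C1 + z^2)


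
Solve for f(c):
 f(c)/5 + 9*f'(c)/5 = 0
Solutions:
 f(c) = C1*exp(-c/9)


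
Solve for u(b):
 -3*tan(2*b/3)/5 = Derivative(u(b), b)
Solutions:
 u(b) = C1 + 9*log(cos(2*b/3))/10


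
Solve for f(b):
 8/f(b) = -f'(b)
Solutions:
 f(b) = -sqrt(C1 - 16*b)
 f(b) = sqrt(C1 - 16*b)


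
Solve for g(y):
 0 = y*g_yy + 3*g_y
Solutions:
 g(y) = C1 + C2/y^2


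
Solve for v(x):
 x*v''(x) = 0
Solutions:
 v(x) = C1 + C2*x


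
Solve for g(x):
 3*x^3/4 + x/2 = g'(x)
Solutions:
 g(x) = C1 + 3*x^4/16 + x^2/4


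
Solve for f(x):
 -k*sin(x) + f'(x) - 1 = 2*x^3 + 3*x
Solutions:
 f(x) = C1 - k*cos(x) + x^4/2 + 3*x^2/2 + x


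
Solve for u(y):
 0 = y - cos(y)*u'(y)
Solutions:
 u(y) = C1 + Integral(y/cos(y), y)


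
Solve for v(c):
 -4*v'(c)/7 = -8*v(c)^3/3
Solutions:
 v(c) = -sqrt(6)*sqrt(-1/(C1 + 14*c))/2
 v(c) = sqrt(6)*sqrt(-1/(C1 + 14*c))/2


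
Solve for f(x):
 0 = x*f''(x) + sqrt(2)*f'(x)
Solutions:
 f(x) = C1 + C2*x^(1 - sqrt(2))


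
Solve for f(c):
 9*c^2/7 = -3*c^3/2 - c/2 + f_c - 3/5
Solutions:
 f(c) = C1 + 3*c^4/8 + 3*c^3/7 + c^2/4 + 3*c/5


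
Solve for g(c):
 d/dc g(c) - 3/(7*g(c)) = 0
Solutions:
 g(c) = -sqrt(C1 + 42*c)/7
 g(c) = sqrt(C1 + 42*c)/7


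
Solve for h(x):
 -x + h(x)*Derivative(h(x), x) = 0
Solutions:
 h(x) = -sqrt(C1 + x^2)
 h(x) = sqrt(C1 + x^2)


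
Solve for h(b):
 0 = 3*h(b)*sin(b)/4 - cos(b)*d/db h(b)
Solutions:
 h(b) = C1/cos(b)^(3/4)


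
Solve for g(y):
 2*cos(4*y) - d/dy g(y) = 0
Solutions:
 g(y) = C1 + sin(4*y)/2


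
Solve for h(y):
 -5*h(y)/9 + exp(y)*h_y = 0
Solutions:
 h(y) = C1*exp(-5*exp(-y)/9)


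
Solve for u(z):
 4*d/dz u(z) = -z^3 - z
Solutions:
 u(z) = C1 - z^4/16 - z^2/8


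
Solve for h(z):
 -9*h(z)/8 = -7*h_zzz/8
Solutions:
 h(z) = C3*exp(21^(2/3)*z/7) + (C1*sin(3*3^(1/6)*7^(2/3)*z/14) + C2*cos(3*3^(1/6)*7^(2/3)*z/14))*exp(-21^(2/3)*z/14)


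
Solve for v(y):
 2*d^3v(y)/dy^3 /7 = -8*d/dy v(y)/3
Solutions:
 v(y) = C1 + C2*sin(2*sqrt(21)*y/3) + C3*cos(2*sqrt(21)*y/3)


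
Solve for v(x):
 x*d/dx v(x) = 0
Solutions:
 v(x) = C1


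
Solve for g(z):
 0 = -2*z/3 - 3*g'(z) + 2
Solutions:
 g(z) = C1 - z^2/9 + 2*z/3


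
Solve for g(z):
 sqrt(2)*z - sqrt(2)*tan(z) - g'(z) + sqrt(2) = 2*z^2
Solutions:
 g(z) = C1 - 2*z^3/3 + sqrt(2)*z^2/2 + sqrt(2)*z + sqrt(2)*log(cos(z))


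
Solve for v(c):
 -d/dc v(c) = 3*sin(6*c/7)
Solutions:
 v(c) = C1 + 7*cos(6*c/7)/2


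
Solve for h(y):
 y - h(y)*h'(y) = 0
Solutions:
 h(y) = -sqrt(C1 + y^2)
 h(y) = sqrt(C1 + y^2)


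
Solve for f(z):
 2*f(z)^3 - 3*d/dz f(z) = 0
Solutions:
 f(z) = -sqrt(6)*sqrt(-1/(C1 + 2*z))/2
 f(z) = sqrt(6)*sqrt(-1/(C1 + 2*z))/2


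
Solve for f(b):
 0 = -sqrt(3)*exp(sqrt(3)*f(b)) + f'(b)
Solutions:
 f(b) = sqrt(3)*(2*log(-1/(C1 + sqrt(3)*b)) - log(3))/6


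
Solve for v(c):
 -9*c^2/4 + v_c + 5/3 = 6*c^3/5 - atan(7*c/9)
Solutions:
 v(c) = C1 + 3*c^4/10 + 3*c^3/4 - c*atan(7*c/9) - 5*c/3 + 9*log(49*c^2 + 81)/14


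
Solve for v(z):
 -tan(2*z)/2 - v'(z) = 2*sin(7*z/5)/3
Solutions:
 v(z) = C1 + log(cos(2*z))/4 + 10*cos(7*z/5)/21


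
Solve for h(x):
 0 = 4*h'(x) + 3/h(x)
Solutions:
 h(x) = -sqrt(C1 - 6*x)/2
 h(x) = sqrt(C1 - 6*x)/2


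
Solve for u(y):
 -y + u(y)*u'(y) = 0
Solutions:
 u(y) = -sqrt(C1 + y^2)
 u(y) = sqrt(C1 + y^2)


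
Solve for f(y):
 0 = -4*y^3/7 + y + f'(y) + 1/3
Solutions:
 f(y) = C1 + y^4/7 - y^2/2 - y/3


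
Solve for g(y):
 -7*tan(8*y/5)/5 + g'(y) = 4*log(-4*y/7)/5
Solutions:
 g(y) = C1 + 4*y*log(-y)/5 - 4*y*log(7)/5 - 4*y/5 + 8*y*log(2)/5 - 7*log(cos(8*y/5))/8


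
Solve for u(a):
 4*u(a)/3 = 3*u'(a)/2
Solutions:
 u(a) = C1*exp(8*a/9)


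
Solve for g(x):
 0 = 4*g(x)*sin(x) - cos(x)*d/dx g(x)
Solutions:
 g(x) = C1/cos(x)^4


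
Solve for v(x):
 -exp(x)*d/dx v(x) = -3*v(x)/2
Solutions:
 v(x) = C1*exp(-3*exp(-x)/2)


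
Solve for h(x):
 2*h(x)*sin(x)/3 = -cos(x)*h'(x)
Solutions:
 h(x) = C1*cos(x)^(2/3)


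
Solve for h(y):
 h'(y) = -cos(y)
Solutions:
 h(y) = C1 - sin(y)


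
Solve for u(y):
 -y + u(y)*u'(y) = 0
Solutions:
 u(y) = -sqrt(C1 + y^2)
 u(y) = sqrt(C1 + y^2)


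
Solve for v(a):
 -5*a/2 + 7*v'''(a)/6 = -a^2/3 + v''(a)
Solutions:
 v(a) = C1 + C2*a + C3*exp(6*a/7) + a^4/36 - 31*a^3/108 - 217*a^2/216


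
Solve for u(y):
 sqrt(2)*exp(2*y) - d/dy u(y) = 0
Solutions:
 u(y) = C1 + sqrt(2)*exp(2*y)/2


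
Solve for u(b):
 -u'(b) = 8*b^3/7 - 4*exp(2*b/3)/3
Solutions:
 u(b) = C1 - 2*b^4/7 + 2*exp(2*b/3)


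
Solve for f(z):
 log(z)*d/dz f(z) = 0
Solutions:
 f(z) = C1


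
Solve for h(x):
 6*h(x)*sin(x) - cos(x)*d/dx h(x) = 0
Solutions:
 h(x) = C1/cos(x)^6


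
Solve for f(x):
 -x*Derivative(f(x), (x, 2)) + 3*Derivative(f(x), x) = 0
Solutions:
 f(x) = C1 + C2*x^4
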